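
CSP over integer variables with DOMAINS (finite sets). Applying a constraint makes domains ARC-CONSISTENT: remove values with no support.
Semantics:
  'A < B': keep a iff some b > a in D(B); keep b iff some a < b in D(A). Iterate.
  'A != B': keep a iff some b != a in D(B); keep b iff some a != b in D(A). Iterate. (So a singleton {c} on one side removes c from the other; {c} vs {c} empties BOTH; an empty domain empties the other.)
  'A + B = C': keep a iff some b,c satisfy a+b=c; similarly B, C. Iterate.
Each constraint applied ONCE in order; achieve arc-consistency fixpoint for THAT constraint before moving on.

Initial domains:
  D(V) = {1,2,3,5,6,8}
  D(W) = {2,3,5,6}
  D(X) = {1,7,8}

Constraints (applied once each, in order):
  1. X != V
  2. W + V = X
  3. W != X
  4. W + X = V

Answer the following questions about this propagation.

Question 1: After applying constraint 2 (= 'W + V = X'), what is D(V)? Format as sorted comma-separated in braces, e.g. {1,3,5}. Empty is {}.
Answer: {1,2,3,5,6}

Derivation:
Constraint 1 (X != V) on D(X)={1,7,8} D(V)={1,2,3,5,6,8}: no change
Constraint 2 (W + V = X) on D(W)={2,3,5,6} D(V)={1,2,3,5,6,8} D(X)={1,7,8}: V {1,2,3,5,6,8}->{1,2,3,5,6}; X {1,7,8}->{7,8}
So after constraint 2: D(V) = {1,2,3,5,6}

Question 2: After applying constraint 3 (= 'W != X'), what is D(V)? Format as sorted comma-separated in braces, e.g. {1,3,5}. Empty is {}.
Constraint 1 (X != V) on D(X)={1,7,8} D(V)={1,2,3,5,6,8}: no change
Constraint 2 (W + V = X) on D(W)={2,3,5,6} D(V)={1,2,3,5,6,8} D(X)={1,7,8}: V {1,2,3,5,6,8}->{1,2,3,5,6}; X {1,7,8}->{7,8}
Constraint 3 (W != X) on D(W)={2,3,5,6} D(X)={7,8}: no change
So after constraint 3: D(V) = {1,2,3,5,6}

Answer: {1,2,3,5,6}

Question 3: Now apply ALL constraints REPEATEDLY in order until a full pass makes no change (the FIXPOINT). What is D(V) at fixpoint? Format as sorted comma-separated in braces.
Answer: {}

Derivation:
pass 0 (initial): D(V)={1,2,3,5,6,8}
pass 1: V {1,2,3,5,6,8}->{}; W {2,3,5,6}->{}; X {1,7,8}->{}
pass 2: no change
Fixpoint after 2 passes: D(V) = {}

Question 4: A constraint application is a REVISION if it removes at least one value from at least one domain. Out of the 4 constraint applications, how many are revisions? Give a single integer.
Constraint 1 (X != V) on D(X)={1,7,8} D(V)={1,2,3,5,6,8}: no change => not a revision
Constraint 2 (W + V = X) on D(W)={2,3,5,6} D(V)={1,2,3,5,6,8} D(X)={1,7,8}: V {1,2,3,5,6,8}->{1,2,3,5,6}; X {1,7,8}->{7,8} => REVISION
Constraint 3 (W != X) on D(W)={2,3,5,6} D(X)={7,8}: no change => not a revision
Constraint 4 (W + X = V) on D(W)={2,3,5,6} D(X)={7,8} D(V)={1,2,3,5,6}: W {2,3,5,6}->{}; X {7,8}->{}; V {1,2,3,5,6}->{} => REVISION
Total revisions = 2

Answer: 2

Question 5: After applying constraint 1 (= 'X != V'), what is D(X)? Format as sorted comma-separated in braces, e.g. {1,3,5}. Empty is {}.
Constraint 1 (X != V) on D(X)={1,7,8} D(V)={1,2,3,5,6,8}: no change
So after constraint 1: D(X) = {1,7,8}

Answer: {1,7,8}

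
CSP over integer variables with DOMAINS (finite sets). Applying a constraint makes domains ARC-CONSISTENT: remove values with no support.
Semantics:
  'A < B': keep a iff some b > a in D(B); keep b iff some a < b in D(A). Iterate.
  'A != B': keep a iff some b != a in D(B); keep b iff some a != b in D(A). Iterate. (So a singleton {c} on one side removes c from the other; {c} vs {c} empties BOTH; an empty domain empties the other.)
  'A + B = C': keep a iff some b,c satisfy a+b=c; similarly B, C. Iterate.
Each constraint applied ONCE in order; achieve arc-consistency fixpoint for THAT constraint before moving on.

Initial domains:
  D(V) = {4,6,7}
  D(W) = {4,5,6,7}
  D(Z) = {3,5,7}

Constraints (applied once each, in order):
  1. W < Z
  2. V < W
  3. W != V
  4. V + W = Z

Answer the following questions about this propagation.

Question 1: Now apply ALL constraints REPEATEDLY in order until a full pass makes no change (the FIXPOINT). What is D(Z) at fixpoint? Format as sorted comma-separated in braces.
pass 0 (initial): D(Z)={3,5,7}
pass 1: V {4,6,7}->{}; W {4,5,6,7}->{}; Z {3,5,7}->{}
pass 2: no change
Fixpoint after 2 passes: D(Z) = {}

Answer: {}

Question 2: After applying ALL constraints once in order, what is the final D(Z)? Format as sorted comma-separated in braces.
Constraint 1 (W < Z) on D(W)={4,5,6,7} D(Z)={3,5,7}: W {4,5,6,7}->{4,5,6}; Z {3,5,7}->{5,7}
Constraint 2 (V < W) on D(V)={4,6,7} D(W)={4,5,6}: V {4,6,7}->{4}; W {4,5,6}->{5,6}
Constraint 3 (W != V) on D(W)={5,6} D(V)={4}: no change
Constraint 4 (V + W = Z) on D(V)={4} D(W)={5,6} D(Z)={5,7}: V {4}->{}; W {5,6}->{}; Z {5,7}->{}
So after all 4 constraints: D(Z) = {}

Answer: {}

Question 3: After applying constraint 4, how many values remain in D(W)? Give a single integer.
Constraint 1 (W < Z) on D(W)={4,5,6,7} D(Z)={3,5,7}: W {4,5,6,7}->{4,5,6}; Z {3,5,7}->{5,7}
Constraint 2 (V < W) on D(V)={4,6,7} D(W)={4,5,6}: V {4,6,7}->{4}; W {4,5,6}->{5,6}
Constraint 3 (W != V) on D(W)={5,6} D(V)={4}: no change
Constraint 4 (V + W = Z) on D(V)={4} D(W)={5,6} D(Z)={5,7}: V {4}->{}; W {5,6}->{}; Z {5,7}->{}
So after constraint 4: D(W)={}, size = 0

Answer: 0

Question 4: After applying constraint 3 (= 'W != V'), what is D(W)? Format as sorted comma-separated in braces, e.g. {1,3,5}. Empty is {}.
Answer: {5,6}

Derivation:
Constraint 1 (W < Z) on D(W)={4,5,6,7} D(Z)={3,5,7}: W {4,5,6,7}->{4,5,6}; Z {3,5,7}->{5,7}
Constraint 2 (V < W) on D(V)={4,6,7} D(W)={4,5,6}: V {4,6,7}->{4}; W {4,5,6}->{5,6}
Constraint 3 (W != V) on D(W)={5,6} D(V)={4}: no change
So after constraint 3: D(W) = {5,6}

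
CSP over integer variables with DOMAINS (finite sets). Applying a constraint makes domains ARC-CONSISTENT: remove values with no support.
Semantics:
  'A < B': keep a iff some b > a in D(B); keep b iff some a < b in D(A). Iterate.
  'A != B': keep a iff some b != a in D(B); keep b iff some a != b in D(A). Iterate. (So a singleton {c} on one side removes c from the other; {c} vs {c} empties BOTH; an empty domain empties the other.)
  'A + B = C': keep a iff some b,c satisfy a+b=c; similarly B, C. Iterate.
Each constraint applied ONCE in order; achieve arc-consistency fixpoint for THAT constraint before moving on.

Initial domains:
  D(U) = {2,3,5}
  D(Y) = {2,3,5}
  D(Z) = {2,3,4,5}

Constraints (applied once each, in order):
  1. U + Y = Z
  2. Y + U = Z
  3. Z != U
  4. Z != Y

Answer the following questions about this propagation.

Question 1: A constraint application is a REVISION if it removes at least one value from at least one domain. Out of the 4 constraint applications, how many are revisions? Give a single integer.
Answer: 1

Derivation:
Constraint 1 (U + Y = Z) on D(U)={2,3,5} D(Y)={2,3,5} D(Z)={2,3,4,5}: U {2,3,5}->{2,3}; Y {2,3,5}->{2,3}; Z {2,3,4,5}->{4,5} => REVISION
Constraint 2 (Y + U = Z) on D(Y)={2,3} D(U)={2,3} D(Z)={4,5}: no change => not a revision
Constraint 3 (Z != U) on D(Z)={4,5} D(U)={2,3}: no change => not a revision
Constraint 4 (Z != Y) on D(Z)={4,5} D(Y)={2,3}: no change => not a revision
Total revisions = 1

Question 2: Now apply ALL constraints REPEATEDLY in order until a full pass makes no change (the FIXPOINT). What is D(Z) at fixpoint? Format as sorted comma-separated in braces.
pass 0 (initial): D(Z)={2,3,4,5}
pass 1: U {2,3,5}->{2,3}; Y {2,3,5}->{2,3}; Z {2,3,4,5}->{4,5}
pass 2: no change
Fixpoint after 2 passes: D(Z) = {4,5}

Answer: {4,5}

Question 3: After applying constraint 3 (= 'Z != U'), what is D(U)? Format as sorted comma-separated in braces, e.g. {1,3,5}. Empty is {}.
Constraint 1 (U + Y = Z) on D(U)={2,3,5} D(Y)={2,3,5} D(Z)={2,3,4,5}: U {2,3,5}->{2,3}; Y {2,3,5}->{2,3}; Z {2,3,4,5}->{4,5}
Constraint 2 (Y + U = Z) on D(Y)={2,3} D(U)={2,3} D(Z)={4,5}: no change
Constraint 3 (Z != U) on D(Z)={4,5} D(U)={2,3}: no change
So after constraint 3: D(U) = {2,3}

Answer: {2,3}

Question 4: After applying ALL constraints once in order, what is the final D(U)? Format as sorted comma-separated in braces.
Answer: {2,3}

Derivation:
Constraint 1 (U + Y = Z) on D(U)={2,3,5} D(Y)={2,3,5} D(Z)={2,3,4,5}: U {2,3,5}->{2,3}; Y {2,3,5}->{2,3}; Z {2,3,4,5}->{4,5}
Constraint 2 (Y + U = Z) on D(Y)={2,3} D(U)={2,3} D(Z)={4,5}: no change
Constraint 3 (Z != U) on D(Z)={4,5} D(U)={2,3}: no change
Constraint 4 (Z != Y) on D(Z)={4,5} D(Y)={2,3}: no change
So after all 4 constraints: D(U) = {2,3}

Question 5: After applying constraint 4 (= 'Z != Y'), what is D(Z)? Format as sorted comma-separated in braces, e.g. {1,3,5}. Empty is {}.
Answer: {4,5}

Derivation:
Constraint 1 (U + Y = Z) on D(U)={2,3,5} D(Y)={2,3,5} D(Z)={2,3,4,5}: U {2,3,5}->{2,3}; Y {2,3,5}->{2,3}; Z {2,3,4,5}->{4,5}
Constraint 2 (Y + U = Z) on D(Y)={2,3} D(U)={2,3} D(Z)={4,5}: no change
Constraint 3 (Z != U) on D(Z)={4,5} D(U)={2,3}: no change
Constraint 4 (Z != Y) on D(Z)={4,5} D(Y)={2,3}: no change
So after constraint 4: D(Z) = {4,5}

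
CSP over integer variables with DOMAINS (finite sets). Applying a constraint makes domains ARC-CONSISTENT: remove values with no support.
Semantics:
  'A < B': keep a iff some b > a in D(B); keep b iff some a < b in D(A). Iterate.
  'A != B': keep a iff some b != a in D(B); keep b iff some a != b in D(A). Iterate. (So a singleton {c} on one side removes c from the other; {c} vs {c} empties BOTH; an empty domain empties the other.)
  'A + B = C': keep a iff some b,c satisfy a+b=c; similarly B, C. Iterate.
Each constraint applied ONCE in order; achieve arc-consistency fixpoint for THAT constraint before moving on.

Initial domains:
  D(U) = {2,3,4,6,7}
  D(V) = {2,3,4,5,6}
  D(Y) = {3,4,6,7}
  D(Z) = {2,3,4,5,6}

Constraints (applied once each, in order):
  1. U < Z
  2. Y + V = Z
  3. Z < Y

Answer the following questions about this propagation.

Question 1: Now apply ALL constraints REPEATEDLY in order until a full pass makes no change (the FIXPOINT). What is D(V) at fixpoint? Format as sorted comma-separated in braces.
pass 0 (initial): D(V)={2,3,4,5,6}
pass 1: U {2,3,4,6,7}->{2,3,4}; V {2,3,4,5,6}->{2,3}; Y {3,4,6,7}->{}; Z {2,3,4,5,6}->{}
pass 2: U {2,3,4}->{}; V {2,3}->{}
pass 3: no change
Fixpoint after 3 passes: D(V) = {}

Answer: {}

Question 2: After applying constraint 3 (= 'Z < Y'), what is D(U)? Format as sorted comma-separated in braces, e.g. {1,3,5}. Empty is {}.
Answer: {2,3,4}

Derivation:
Constraint 1 (U < Z) on D(U)={2,3,4,6,7} D(Z)={2,3,4,5,6}: U {2,3,4,6,7}->{2,3,4}; Z {2,3,4,5,6}->{3,4,5,6}
Constraint 2 (Y + V = Z) on D(Y)={3,4,6,7} D(V)={2,3,4,5,6} D(Z)={3,4,5,6}: Y {3,4,6,7}->{3,4}; V {2,3,4,5,6}->{2,3}; Z {3,4,5,6}->{5,6}
Constraint 3 (Z < Y) on D(Z)={5,6} D(Y)={3,4}: Z {5,6}->{}; Y {3,4}->{}
So after constraint 3: D(U) = {2,3,4}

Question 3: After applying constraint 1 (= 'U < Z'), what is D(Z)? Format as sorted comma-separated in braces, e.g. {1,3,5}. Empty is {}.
Answer: {3,4,5,6}

Derivation:
Constraint 1 (U < Z) on D(U)={2,3,4,6,7} D(Z)={2,3,4,5,6}: U {2,3,4,6,7}->{2,3,4}; Z {2,3,4,5,6}->{3,4,5,6}
So after constraint 1: D(Z) = {3,4,5,6}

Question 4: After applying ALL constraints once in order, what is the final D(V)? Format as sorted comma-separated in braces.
Constraint 1 (U < Z) on D(U)={2,3,4,6,7} D(Z)={2,3,4,5,6}: U {2,3,4,6,7}->{2,3,4}; Z {2,3,4,5,6}->{3,4,5,6}
Constraint 2 (Y + V = Z) on D(Y)={3,4,6,7} D(V)={2,3,4,5,6} D(Z)={3,4,5,6}: Y {3,4,6,7}->{3,4}; V {2,3,4,5,6}->{2,3}; Z {3,4,5,6}->{5,6}
Constraint 3 (Z < Y) on D(Z)={5,6} D(Y)={3,4}: Z {5,6}->{}; Y {3,4}->{}
So after all 3 constraints: D(V) = {2,3}

Answer: {2,3}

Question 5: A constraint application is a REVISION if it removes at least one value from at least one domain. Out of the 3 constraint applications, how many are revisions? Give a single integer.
Constraint 1 (U < Z) on D(U)={2,3,4,6,7} D(Z)={2,3,4,5,6}: U {2,3,4,6,7}->{2,3,4}; Z {2,3,4,5,6}->{3,4,5,6} => REVISION
Constraint 2 (Y + V = Z) on D(Y)={3,4,6,7} D(V)={2,3,4,5,6} D(Z)={3,4,5,6}: Y {3,4,6,7}->{3,4}; V {2,3,4,5,6}->{2,3}; Z {3,4,5,6}->{5,6} => REVISION
Constraint 3 (Z < Y) on D(Z)={5,6} D(Y)={3,4}: Z {5,6}->{}; Y {3,4}->{} => REVISION
Total revisions = 3

Answer: 3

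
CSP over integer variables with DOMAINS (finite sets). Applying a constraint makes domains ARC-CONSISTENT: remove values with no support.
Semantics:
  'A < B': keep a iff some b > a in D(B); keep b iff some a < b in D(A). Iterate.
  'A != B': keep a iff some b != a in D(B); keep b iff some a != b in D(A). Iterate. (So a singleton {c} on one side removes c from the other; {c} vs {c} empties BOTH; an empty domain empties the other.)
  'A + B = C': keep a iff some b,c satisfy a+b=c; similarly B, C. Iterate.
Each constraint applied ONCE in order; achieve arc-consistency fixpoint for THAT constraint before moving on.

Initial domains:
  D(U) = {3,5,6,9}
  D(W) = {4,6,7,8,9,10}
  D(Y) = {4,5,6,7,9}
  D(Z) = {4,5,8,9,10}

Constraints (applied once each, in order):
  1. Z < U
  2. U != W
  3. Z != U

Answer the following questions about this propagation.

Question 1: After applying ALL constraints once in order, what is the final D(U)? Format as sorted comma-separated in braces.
Constraint 1 (Z < U) on D(Z)={4,5,8,9,10} D(U)={3,5,6,9}: Z {4,5,8,9,10}->{4,5,8}; U {3,5,6,9}->{5,6,9}
Constraint 2 (U != W) on D(U)={5,6,9} D(W)={4,6,7,8,9,10}: no change
Constraint 3 (Z != U) on D(Z)={4,5,8} D(U)={5,6,9}: no change
So after all 3 constraints: D(U) = {5,6,9}

Answer: {5,6,9}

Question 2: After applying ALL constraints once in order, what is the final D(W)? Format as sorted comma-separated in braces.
Answer: {4,6,7,8,9,10}

Derivation:
Constraint 1 (Z < U) on D(Z)={4,5,8,9,10} D(U)={3,5,6,9}: Z {4,5,8,9,10}->{4,5,8}; U {3,5,6,9}->{5,6,9}
Constraint 2 (U != W) on D(U)={5,6,9} D(W)={4,6,7,8,9,10}: no change
Constraint 3 (Z != U) on D(Z)={4,5,8} D(U)={5,6,9}: no change
So after all 3 constraints: D(W) = {4,6,7,8,9,10}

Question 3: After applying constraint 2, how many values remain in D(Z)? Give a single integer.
Constraint 1 (Z < U) on D(Z)={4,5,8,9,10} D(U)={3,5,6,9}: Z {4,5,8,9,10}->{4,5,8}; U {3,5,6,9}->{5,6,9}
Constraint 2 (U != W) on D(U)={5,6,9} D(W)={4,6,7,8,9,10}: no change
So after constraint 2: D(Z)={4,5,8}, size = 3

Answer: 3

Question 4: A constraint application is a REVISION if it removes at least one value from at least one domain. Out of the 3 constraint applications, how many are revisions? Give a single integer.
Answer: 1

Derivation:
Constraint 1 (Z < U) on D(Z)={4,5,8,9,10} D(U)={3,5,6,9}: Z {4,5,8,9,10}->{4,5,8}; U {3,5,6,9}->{5,6,9} => REVISION
Constraint 2 (U != W) on D(U)={5,6,9} D(W)={4,6,7,8,9,10}: no change => not a revision
Constraint 3 (Z != U) on D(Z)={4,5,8} D(U)={5,6,9}: no change => not a revision
Total revisions = 1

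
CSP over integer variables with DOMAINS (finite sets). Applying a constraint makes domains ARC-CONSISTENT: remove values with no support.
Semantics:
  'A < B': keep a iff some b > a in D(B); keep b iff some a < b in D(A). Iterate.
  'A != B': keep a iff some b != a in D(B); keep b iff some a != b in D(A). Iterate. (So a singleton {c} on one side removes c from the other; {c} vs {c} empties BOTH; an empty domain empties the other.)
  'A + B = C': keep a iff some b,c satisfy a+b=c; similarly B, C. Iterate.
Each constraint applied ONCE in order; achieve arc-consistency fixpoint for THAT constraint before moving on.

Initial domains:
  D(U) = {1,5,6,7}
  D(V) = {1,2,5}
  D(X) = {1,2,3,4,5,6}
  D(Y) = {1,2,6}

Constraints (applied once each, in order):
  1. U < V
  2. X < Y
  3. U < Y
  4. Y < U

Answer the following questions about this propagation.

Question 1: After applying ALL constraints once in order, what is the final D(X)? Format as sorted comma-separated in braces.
Answer: {1,2,3,4,5}

Derivation:
Constraint 1 (U < V) on D(U)={1,5,6,7} D(V)={1,2,5}: U {1,5,6,7}->{1}; V {1,2,5}->{2,5}
Constraint 2 (X < Y) on D(X)={1,2,3,4,5,6} D(Y)={1,2,6}: X {1,2,3,4,5,6}->{1,2,3,4,5}; Y {1,2,6}->{2,6}
Constraint 3 (U < Y) on D(U)={1} D(Y)={2,6}: no change
Constraint 4 (Y < U) on D(Y)={2,6} D(U)={1}: Y {2,6}->{}; U {1}->{}
So after all 4 constraints: D(X) = {1,2,3,4,5}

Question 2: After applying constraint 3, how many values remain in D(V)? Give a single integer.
Answer: 2

Derivation:
Constraint 1 (U < V) on D(U)={1,5,6,7} D(V)={1,2,5}: U {1,5,6,7}->{1}; V {1,2,5}->{2,5}
Constraint 2 (X < Y) on D(X)={1,2,3,4,5,6} D(Y)={1,2,6}: X {1,2,3,4,5,6}->{1,2,3,4,5}; Y {1,2,6}->{2,6}
Constraint 3 (U < Y) on D(U)={1} D(Y)={2,6}: no change
So after constraint 3: D(V)={2,5}, size = 2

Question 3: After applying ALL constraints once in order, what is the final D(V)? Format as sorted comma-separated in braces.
Answer: {2,5}

Derivation:
Constraint 1 (U < V) on D(U)={1,5,6,7} D(V)={1,2,5}: U {1,5,6,7}->{1}; V {1,2,5}->{2,5}
Constraint 2 (X < Y) on D(X)={1,2,3,4,5,6} D(Y)={1,2,6}: X {1,2,3,4,5,6}->{1,2,3,4,5}; Y {1,2,6}->{2,6}
Constraint 3 (U < Y) on D(U)={1} D(Y)={2,6}: no change
Constraint 4 (Y < U) on D(Y)={2,6} D(U)={1}: Y {2,6}->{}; U {1}->{}
So after all 4 constraints: D(V) = {2,5}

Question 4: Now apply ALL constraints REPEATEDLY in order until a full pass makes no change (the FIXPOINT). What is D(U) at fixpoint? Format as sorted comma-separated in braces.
Answer: {}

Derivation:
pass 0 (initial): D(U)={1,5,6,7}
pass 1: U {1,5,6,7}->{}; V {1,2,5}->{2,5}; X {1,2,3,4,5,6}->{1,2,3,4,5}; Y {1,2,6}->{}
pass 2: V {2,5}->{}; X {1,2,3,4,5}->{}
pass 3: no change
Fixpoint after 3 passes: D(U) = {}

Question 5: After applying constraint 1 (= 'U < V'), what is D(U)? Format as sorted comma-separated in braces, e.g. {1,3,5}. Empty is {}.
Constraint 1 (U < V) on D(U)={1,5,6,7} D(V)={1,2,5}: U {1,5,6,7}->{1}; V {1,2,5}->{2,5}
So after constraint 1: D(U) = {1}

Answer: {1}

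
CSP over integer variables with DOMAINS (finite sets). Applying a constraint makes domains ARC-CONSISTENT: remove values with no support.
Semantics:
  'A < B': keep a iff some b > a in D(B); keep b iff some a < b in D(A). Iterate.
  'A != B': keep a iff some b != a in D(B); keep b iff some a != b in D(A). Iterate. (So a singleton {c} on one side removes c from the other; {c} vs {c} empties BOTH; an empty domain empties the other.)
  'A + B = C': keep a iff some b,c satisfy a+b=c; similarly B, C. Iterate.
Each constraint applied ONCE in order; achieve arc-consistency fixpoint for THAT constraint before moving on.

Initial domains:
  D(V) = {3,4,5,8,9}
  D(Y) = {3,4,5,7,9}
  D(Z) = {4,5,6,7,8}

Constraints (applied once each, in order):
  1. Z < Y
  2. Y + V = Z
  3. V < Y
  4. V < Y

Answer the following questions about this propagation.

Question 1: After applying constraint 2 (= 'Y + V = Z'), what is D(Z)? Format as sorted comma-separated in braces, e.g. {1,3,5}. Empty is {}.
Answer: {8}

Derivation:
Constraint 1 (Z < Y) on D(Z)={4,5,6,7,8} D(Y)={3,4,5,7,9}: Y {3,4,5,7,9}->{5,7,9}
Constraint 2 (Y + V = Z) on D(Y)={5,7,9} D(V)={3,4,5,8,9} D(Z)={4,5,6,7,8}: Y {5,7,9}->{5}; V {3,4,5,8,9}->{3}; Z {4,5,6,7,8}->{8}
So after constraint 2: D(Z) = {8}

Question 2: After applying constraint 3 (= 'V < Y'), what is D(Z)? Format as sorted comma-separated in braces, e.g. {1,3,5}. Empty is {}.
Answer: {8}

Derivation:
Constraint 1 (Z < Y) on D(Z)={4,5,6,7,8} D(Y)={3,4,5,7,9}: Y {3,4,5,7,9}->{5,7,9}
Constraint 2 (Y + V = Z) on D(Y)={5,7,9} D(V)={3,4,5,8,9} D(Z)={4,5,6,7,8}: Y {5,7,9}->{5}; V {3,4,5,8,9}->{3}; Z {4,5,6,7,8}->{8}
Constraint 3 (V < Y) on D(V)={3} D(Y)={5}: no change
So after constraint 3: D(Z) = {8}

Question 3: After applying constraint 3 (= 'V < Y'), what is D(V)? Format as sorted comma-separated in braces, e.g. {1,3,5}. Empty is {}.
Answer: {3}

Derivation:
Constraint 1 (Z < Y) on D(Z)={4,5,6,7,8} D(Y)={3,4,5,7,9}: Y {3,4,5,7,9}->{5,7,9}
Constraint 2 (Y + V = Z) on D(Y)={5,7,9} D(V)={3,4,5,8,9} D(Z)={4,5,6,7,8}: Y {5,7,9}->{5}; V {3,4,5,8,9}->{3}; Z {4,5,6,7,8}->{8}
Constraint 3 (V < Y) on D(V)={3} D(Y)={5}: no change
So after constraint 3: D(V) = {3}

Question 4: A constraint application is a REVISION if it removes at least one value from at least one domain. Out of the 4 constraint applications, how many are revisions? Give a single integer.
Answer: 2

Derivation:
Constraint 1 (Z < Y) on D(Z)={4,5,6,7,8} D(Y)={3,4,5,7,9}: Y {3,4,5,7,9}->{5,7,9} => REVISION
Constraint 2 (Y + V = Z) on D(Y)={5,7,9} D(V)={3,4,5,8,9} D(Z)={4,5,6,7,8}: Y {5,7,9}->{5}; V {3,4,5,8,9}->{3}; Z {4,5,6,7,8}->{8} => REVISION
Constraint 3 (V < Y) on D(V)={3} D(Y)={5}: no change => not a revision
Constraint 4 (V < Y) on D(V)={3} D(Y)={5}: no change => not a revision
Total revisions = 2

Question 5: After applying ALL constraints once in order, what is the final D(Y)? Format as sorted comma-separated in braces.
Answer: {5}

Derivation:
Constraint 1 (Z < Y) on D(Z)={4,5,6,7,8} D(Y)={3,4,5,7,9}: Y {3,4,5,7,9}->{5,7,9}
Constraint 2 (Y + V = Z) on D(Y)={5,7,9} D(V)={3,4,5,8,9} D(Z)={4,5,6,7,8}: Y {5,7,9}->{5}; V {3,4,5,8,9}->{3}; Z {4,5,6,7,8}->{8}
Constraint 3 (V < Y) on D(V)={3} D(Y)={5}: no change
Constraint 4 (V < Y) on D(V)={3} D(Y)={5}: no change
So after all 4 constraints: D(Y) = {5}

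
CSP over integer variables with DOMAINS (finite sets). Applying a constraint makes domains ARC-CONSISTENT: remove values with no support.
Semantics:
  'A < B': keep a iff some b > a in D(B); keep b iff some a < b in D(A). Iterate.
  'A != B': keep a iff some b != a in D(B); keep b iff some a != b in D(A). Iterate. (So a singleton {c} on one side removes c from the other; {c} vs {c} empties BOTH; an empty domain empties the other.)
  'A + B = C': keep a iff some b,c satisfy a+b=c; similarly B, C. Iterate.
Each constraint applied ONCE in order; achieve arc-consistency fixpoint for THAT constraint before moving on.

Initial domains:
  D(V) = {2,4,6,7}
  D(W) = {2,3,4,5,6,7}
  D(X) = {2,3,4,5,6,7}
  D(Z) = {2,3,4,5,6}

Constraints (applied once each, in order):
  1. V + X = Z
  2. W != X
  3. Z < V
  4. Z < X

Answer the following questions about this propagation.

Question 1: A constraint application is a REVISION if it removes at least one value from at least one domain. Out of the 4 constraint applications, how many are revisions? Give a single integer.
Constraint 1 (V + X = Z) on D(V)={2,4,6,7} D(X)={2,3,4,5,6,7} D(Z)={2,3,4,5,6}: V {2,4,6,7}->{2,4}; X {2,3,4,5,6,7}->{2,3,4}; Z {2,3,4,5,6}->{4,5,6} => REVISION
Constraint 2 (W != X) on D(W)={2,3,4,5,6,7} D(X)={2,3,4}: no change => not a revision
Constraint 3 (Z < V) on D(Z)={4,5,6} D(V)={2,4}: Z {4,5,6}->{}; V {2,4}->{} => REVISION
Constraint 4 (Z < X) on D(Z)={} D(X)={2,3,4}: X {2,3,4}->{} => REVISION
Total revisions = 3

Answer: 3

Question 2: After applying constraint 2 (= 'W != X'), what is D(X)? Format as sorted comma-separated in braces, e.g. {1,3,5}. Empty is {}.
Constraint 1 (V + X = Z) on D(V)={2,4,6,7} D(X)={2,3,4,5,6,7} D(Z)={2,3,4,5,6}: V {2,4,6,7}->{2,4}; X {2,3,4,5,6,7}->{2,3,4}; Z {2,3,4,5,6}->{4,5,6}
Constraint 2 (W != X) on D(W)={2,3,4,5,6,7} D(X)={2,3,4}: no change
So after constraint 2: D(X) = {2,3,4}

Answer: {2,3,4}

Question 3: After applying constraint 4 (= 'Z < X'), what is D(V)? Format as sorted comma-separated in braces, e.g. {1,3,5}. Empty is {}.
Constraint 1 (V + X = Z) on D(V)={2,4,6,7} D(X)={2,3,4,5,6,7} D(Z)={2,3,4,5,6}: V {2,4,6,7}->{2,4}; X {2,3,4,5,6,7}->{2,3,4}; Z {2,3,4,5,6}->{4,5,6}
Constraint 2 (W != X) on D(W)={2,3,4,5,6,7} D(X)={2,3,4}: no change
Constraint 3 (Z < V) on D(Z)={4,5,6} D(V)={2,4}: Z {4,5,6}->{}; V {2,4}->{}
Constraint 4 (Z < X) on D(Z)={} D(X)={2,3,4}: X {2,3,4}->{}
So after constraint 4: D(V) = {}

Answer: {}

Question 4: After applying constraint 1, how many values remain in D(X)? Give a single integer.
Constraint 1 (V + X = Z) on D(V)={2,4,6,7} D(X)={2,3,4,5,6,7} D(Z)={2,3,4,5,6}: V {2,4,6,7}->{2,4}; X {2,3,4,5,6,7}->{2,3,4}; Z {2,3,4,5,6}->{4,5,6}
So after constraint 1: D(X)={2,3,4}, size = 3

Answer: 3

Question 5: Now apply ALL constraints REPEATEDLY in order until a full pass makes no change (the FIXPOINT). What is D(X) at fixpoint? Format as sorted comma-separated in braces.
Answer: {}

Derivation:
pass 0 (initial): D(X)={2,3,4,5,6,7}
pass 1: V {2,4,6,7}->{}; X {2,3,4,5,6,7}->{}; Z {2,3,4,5,6}->{}
pass 2: W {2,3,4,5,6,7}->{}
pass 3: no change
Fixpoint after 3 passes: D(X) = {}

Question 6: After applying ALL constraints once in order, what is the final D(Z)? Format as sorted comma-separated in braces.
Answer: {}

Derivation:
Constraint 1 (V + X = Z) on D(V)={2,4,6,7} D(X)={2,3,4,5,6,7} D(Z)={2,3,4,5,6}: V {2,4,6,7}->{2,4}; X {2,3,4,5,6,7}->{2,3,4}; Z {2,3,4,5,6}->{4,5,6}
Constraint 2 (W != X) on D(W)={2,3,4,5,6,7} D(X)={2,3,4}: no change
Constraint 3 (Z < V) on D(Z)={4,5,6} D(V)={2,4}: Z {4,5,6}->{}; V {2,4}->{}
Constraint 4 (Z < X) on D(Z)={} D(X)={2,3,4}: X {2,3,4}->{}
So after all 4 constraints: D(Z) = {}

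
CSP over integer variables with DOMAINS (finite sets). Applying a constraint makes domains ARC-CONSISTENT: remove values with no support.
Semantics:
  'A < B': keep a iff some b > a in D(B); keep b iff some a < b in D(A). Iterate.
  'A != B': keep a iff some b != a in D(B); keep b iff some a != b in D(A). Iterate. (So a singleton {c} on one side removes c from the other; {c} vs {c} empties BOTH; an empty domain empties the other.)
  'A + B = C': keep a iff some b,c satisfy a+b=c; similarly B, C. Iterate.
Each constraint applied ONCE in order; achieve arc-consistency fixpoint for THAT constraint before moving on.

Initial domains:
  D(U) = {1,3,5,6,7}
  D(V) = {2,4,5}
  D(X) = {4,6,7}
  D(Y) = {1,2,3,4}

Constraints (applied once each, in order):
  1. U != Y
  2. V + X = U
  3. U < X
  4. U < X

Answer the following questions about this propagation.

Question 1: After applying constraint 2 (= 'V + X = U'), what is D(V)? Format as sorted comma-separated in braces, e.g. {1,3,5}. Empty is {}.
Answer: {2}

Derivation:
Constraint 1 (U != Y) on D(U)={1,3,5,6,7} D(Y)={1,2,3,4}: no change
Constraint 2 (V + X = U) on D(V)={2,4,5} D(X)={4,6,7} D(U)={1,3,5,6,7}: V {2,4,5}->{2}; X {4,6,7}->{4}; U {1,3,5,6,7}->{6}
So after constraint 2: D(V) = {2}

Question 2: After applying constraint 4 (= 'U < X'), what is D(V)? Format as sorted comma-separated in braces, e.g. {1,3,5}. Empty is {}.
Answer: {2}

Derivation:
Constraint 1 (U != Y) on D(U)={1,3,5,6,7} D(Y)={1,2,3,4}: no change
Constraint 2 (V + X = U) on D(V)={2,4,5} D(X)={4,6,7} D(U)={1,3,5,6,7}: V {2,4,5}->{2}; X {4,6,7}->{4}; U {1,3,5,6,7}->{6}
Constraint 3 (U < X) on D(U)={6} D(X)={4}: U {6}->{}; X {4}->{}
Constraint 4 (U < X) on D(U)={} D(X)={}: no change
So after constraint 4: D(V) = {2}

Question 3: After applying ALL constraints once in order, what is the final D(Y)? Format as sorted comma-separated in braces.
Constraint 1 (U != Y) on D(U)={1,3,5,6,7} D(Y)={1,2,3,4}: no change
Constraint 2 (V + X = U) on D(V)={2,4,5} D(X)={4,6,7} D(U)={1,3,5,6,7}: V {2,4,5}->{2}; X {4,6,7}->{4}; U {1,3,5,6,7}->{6}
Constraint 3 (U < X) on D(U)={6} D(X)={4}: U {6}->{}; X {4}->{}
Constraint 4 (U < X) on D(U)={} D(X)={}: no change
So after all 4 constraints: D(Y) = {1,2,3,4}

Answer: {1,2,3,4}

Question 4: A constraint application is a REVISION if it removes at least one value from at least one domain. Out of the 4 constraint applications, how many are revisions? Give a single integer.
Constraint 1 (U != Y) on D(U)={1,3,5,6,7} D(Y)={1,2,3,4}: no change => not a revision
Constraint 2 (V + X = U) on D(V)={2,4,5} D(X)={4,6,7} D(U)={1,3,5,6,7}: V {2,4,5}->{2}; X {4,6,7}->{4}; U {1,3,5,6,7}->{6} => REVISION
Constraint 3 (U < X) on D(U)={6} D(X)={4}: U {6}->{}; X {4}->{} => REVISION
Constraint 4 (U < X) on D(U)={} D(X)={}: no change => not a revision
Total revisions = 2

Answer: 2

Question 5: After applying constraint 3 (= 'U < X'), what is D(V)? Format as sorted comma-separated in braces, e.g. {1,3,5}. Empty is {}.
Constraint 1 (U != Y) on D(U)={1,3,5,6,7} D(Y)={1,2,3,4}: no change
Constraint 2 (V + X = U) on D(V)={2,4,5} D(X)={4,6,7} D(U)={1,3,5,6,7}: V {2,4,5}->{2}; X {4,6,7}->{4}; U {1,3,5,6,7}->{6}
Constraint 3 (U < X) on D(U)={6} D(X)={4}: U {6}->{}; X {4}->{}
So after constraint 3: D(V) = {2}

Answer: {2}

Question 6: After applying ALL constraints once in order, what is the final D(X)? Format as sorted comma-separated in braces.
Constraint 1 (U != Y) on D(U)={1,3,5,6,7} D(Y)={1,2,3,4}: no change
Constraint 2 (V + X = U) on D(V)={2,4,5} D(X)={4,6,7} D(U)={1,3,5,6,7}: V {2,4,5}->{2}; X {4,6,7}->{4}; U {1,3,5,6,7}->{6}
Constraint 3 (U < X) on D(U)={6} D(X)={4}: U {6}->{}; X {4}->{}
Constraint 4 (U < X) on D(U)={} D(X)={}: no change
So after all 4 constraints: D(X) = {}

Answer: {}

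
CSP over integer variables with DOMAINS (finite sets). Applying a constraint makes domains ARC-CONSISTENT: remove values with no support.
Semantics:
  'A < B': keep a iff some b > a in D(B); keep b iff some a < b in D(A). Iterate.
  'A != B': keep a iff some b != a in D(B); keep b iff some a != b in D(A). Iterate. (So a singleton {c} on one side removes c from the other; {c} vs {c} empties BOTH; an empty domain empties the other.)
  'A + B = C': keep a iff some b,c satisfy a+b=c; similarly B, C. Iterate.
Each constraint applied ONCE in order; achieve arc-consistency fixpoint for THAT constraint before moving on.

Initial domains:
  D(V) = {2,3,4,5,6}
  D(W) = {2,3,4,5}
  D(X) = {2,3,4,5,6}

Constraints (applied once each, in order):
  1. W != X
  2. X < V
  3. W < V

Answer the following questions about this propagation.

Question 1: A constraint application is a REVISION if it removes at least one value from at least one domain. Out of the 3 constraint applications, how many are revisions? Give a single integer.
Constraint 1 (W != X) on D(W)={2,3,4,5} D(X)={2,3,4,5,6}: no change => not a revision
Constraint 2 (X < V) on D(X)={2,3,4,5,6} D(V)={2,3,4,5,6}: X {2,3,4,5,6}->{2,3,4,5}; V {2,3,4,5,6}->{3,4,5,6} => REVISION
Constraint 3 (W < V) on D(W)={2,3,4,5} D(V)={3,4,5,6}: no change => not a revision
Total revisions = 1

Answer: 1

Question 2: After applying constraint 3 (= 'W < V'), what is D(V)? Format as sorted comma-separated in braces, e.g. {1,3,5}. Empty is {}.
Answer: {3,4,5,6}

Derivation:
Constraint 1 (W != X) on D(W)={2,3,4,5} D(X)={2,3,4,5,6}: no change
Constraint 2 (X < V) on D(X)={2,3,4,5,6} D(V)={2,3,4,5,6}: X {2,3,4,5,6}->{2,3,4,5}; V {2,3,4,5,6}->{3,4,5,6}
Constraint 3 (W < V) on D(W)={2,3,4,5} D(V)={3,4,5,6}: no change
So after constraint 3: D(V) = {3,4,5,6}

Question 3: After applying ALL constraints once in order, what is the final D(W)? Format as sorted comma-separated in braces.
Answer: {2,3,4,5}

Derivation:
Constraint 1 (W != X) on D(W)={2,3,4,5} D(X)={2,3,4,5,6}: no change
Constraint 2 (X < V) on D(X)={2,3,4,5,6} D(V)={2,3,4,5,6}: X {2,3,4,5,6}->{2,3,4,5}; V {2,3,4,5,6}->{3,4,5,6}
Constraint 3 (W < V) on D(W)={2,3,4,5} D(V)={3,4,5,6}: no change
So after all 3 constraints: D(W) = {2,3,4,5}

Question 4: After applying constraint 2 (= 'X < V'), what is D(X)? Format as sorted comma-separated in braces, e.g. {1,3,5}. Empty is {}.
Answer: {2,3,4,5}

Derivation:
Constraint 1 (W != X) on D(W)={2,3,4,5} D(X)={2,3,4,5,6}: no change
Constraint 2 (X < V) on D(X)={2,3,4,5,6} D(V)={2,3,4,5,6}: X {2,3,4,5,6}->{2,3,4,5}; V {2,3,4,5,6}->{3,4,5,6}
So after constraint 2: D(X) = {2,3,4,5}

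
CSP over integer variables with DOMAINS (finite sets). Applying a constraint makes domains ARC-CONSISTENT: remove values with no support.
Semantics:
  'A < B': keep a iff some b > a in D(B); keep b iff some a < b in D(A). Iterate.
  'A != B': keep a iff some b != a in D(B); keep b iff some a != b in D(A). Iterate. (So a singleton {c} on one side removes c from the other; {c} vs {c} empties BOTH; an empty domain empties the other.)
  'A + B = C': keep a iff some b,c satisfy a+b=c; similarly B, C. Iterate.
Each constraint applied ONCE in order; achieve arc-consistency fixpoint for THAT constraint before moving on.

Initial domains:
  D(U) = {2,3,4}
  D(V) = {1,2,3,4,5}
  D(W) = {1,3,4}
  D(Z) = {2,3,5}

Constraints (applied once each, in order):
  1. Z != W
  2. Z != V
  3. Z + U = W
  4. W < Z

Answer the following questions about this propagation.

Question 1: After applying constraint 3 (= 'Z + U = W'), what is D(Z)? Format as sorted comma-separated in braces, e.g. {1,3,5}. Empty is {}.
Answer: {2}

Derivation:
Constraint 1 (Z != W) on D(Z)={2,3,5} D(W)={1,3,4}: no change
Constraint 2 (Z != V) on D(Z)={2,3,5} D(V)={1,2,3,4,5}: no change
Constraint 3 (Z + U = W) on D(Z)={2,3,5} D(U)={2,3,4} D(W)={1,3,4}: Z {2,3,5}->{2}; U {2,3,4}->{2}; W {1,3,4}->{4}
So after constraint 3: D(Z) = {2}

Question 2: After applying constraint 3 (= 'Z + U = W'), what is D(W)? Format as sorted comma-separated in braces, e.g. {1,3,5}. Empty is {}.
Answer: {4}

Derivation:
Constraint 1 (Z != W) on D(Z)={2,3,5} D(W)={1,3,4}: no change
Constraint 2 (Z != V) on D(Z)={2,3,5} D(V)={1,2,3,4,5}: no change
Constraint 3 (Z + U = W) on D(Z)={2,3,5} D(U)={2,3,4} D(W)={1,3,4}: Z {2,3,5}->{2}; U {2,3,4}->{2}; W {1,3,4}->{4}
So after constraint 3: D(W) = {4}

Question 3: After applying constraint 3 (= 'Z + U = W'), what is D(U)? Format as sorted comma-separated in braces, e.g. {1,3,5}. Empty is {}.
Constraint 1 (Z != W) on D(Z)={2,3,5} D(W)={1,3,4}: no change
Constraint 2 (Z != V) on D(Z)={2,3,5} D(V)={1,2,3,4,5}: no change
Constraint 3 (Z + U = W) on D(Z)={2,3,5} D(U)={2,3,4} D(W)={1,3,4}: Z {2,3,5}->{2}; U {2,3,4}->{2}; W {1,3,4}->{4}
So after constraint 3: D(U) = {2}

Answer: {2}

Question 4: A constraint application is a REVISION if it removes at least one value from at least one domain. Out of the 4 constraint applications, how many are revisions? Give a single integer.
Constraint 1 (Z != W) on D(Z)={2,3,5} D(W)={1,3,4}: no change => not a revision
Constraint 2 (Z != V) on D(Z)={2,3,5} D(V)={1,2,3,4,5}: no change => not a revision
Constraint 3 (Z + U = W) on D(Z)={2,3,5} D(U)={2,3,4} D(W)={1,3,4}: Z {2,3,5}->{2}; U {2,3,4}->{2}; W {1,3,4}->{4} => REVISION
Constraint 4 (W < Z) on D(W)={4} D(Z)={2}: W {4}->{}; Z {2}->{} => REVISION
Total revisions = 2

Answer: 2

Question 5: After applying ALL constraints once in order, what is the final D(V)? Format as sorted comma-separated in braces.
Answer: {1,2,3,4,5}

Derivation:
Constraint 1 (Z != W) on D(Z)={2,3,5} D(W)={1,3,4}: no change
Constraint 2 (Z != V) on D(Z)={2,3,5} D(V)={1,2,3,4,5}: no change
Constraint 3 (Z + U = W) on D(Z)={2,3,5} D(U)={2,3,4} D(W)={1,3,4}: Z {2,3,5}->{2}; U {2,3,4}->{2}; W {1,3,4}->{4}
Constraint 4 (W < Z) on D(W)={4} D(Z)={2}: W {4}->{}; Z {2}->{}
So after all 4 constraints: D(V) = {1,2,3,4,5}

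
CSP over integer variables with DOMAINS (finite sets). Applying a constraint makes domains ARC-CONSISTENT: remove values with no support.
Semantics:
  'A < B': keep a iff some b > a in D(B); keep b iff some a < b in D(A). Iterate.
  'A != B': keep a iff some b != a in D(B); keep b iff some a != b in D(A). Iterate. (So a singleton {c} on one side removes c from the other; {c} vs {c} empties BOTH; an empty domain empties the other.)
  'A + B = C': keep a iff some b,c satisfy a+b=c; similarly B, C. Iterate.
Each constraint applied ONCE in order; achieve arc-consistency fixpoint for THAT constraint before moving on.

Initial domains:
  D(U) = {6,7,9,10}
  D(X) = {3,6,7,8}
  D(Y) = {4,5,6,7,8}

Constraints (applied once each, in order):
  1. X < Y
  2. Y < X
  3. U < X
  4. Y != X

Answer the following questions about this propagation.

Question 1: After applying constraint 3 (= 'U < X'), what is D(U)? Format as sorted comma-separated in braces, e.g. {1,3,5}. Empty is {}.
Constraint 1 (X < Y) on D(X)={3,6,7,8} D(Y)={4,5,6,7,8}: X {3,6,7,8}->{3,6,7}
Constraint 2 (Y < X) on D(Y)={4,5,6,7,8} D(X)={3,6,7}: Y {4,5,6,7,8}->{4,5,6}; X {3,6,7}->{6,7}
Constraint 3 (U < X) on D(U)={6,7,9,10} D(X)={6,7}: U {6,7,9,10}->{6}; X {6,7}->{7}
So after constraint 3: D(U) = {6}

Answer: {6}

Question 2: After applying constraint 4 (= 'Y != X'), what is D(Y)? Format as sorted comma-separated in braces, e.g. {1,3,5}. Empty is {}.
Constraint 1 (X < Y) on D(X)={3,6,7,8} D(Y)={4,5,6,7,8}: X {3,6,7,8}->{3,6,7}
Constraint 2 (Y < X) on D(Y)={4,5,6,7,8} D(X)={3,6,7}: Y {4,5,6,7,8}->{4,5,6}; X {3,6,7}->{6,7}
Constraint 3 (U < X) on D(U)={6,7,9,10} D(X)={6,7}: U {6,7,9,10}->{6}; X {6,7}->{7}
Constraint 4 (Y != X) on D(Y)={4,5,6} D(X)={7}: no change
So after constraint 4: D(Y) = {4,5,6}

Answer: {4,5,6}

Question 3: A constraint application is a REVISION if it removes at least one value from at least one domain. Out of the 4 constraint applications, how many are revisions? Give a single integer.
Answer: 3

Derivation:
Constraint 1 (X < Y) on D(X)={3,6,7,8} D(Y)={4,5,6,7,8}: X {3,6,7,8}->{3,6,7} => REVISION
Constraint 2 (Y < X) on D(Y)={4,5,6,7,8} D(X)={3,6,7}: Y {4,5,6,7,8}->{4,5,6}; X {3,6,7}->{6,7} => REVISION
Constraint 3 (U < X) on D(U)={6,7,9,10} D(X)={6,7}: U {6,7,9,10}->{6}; X {6,7}->{7} => REVISION
Constraint 4 (Y != X) on D(Y)={4,5,6} D(X)={7}: no change => not a revision
Total revisions = 3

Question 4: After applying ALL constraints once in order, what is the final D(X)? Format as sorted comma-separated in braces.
Constraint 1 (X < Y) on D(X)={3,6,7,8} D(Y)={4,5,6,7,8}: X {3,6,7,8}->{3,6,7}
Constraint 2 (Y < X) on D(Y)={4,5,6,7,8} D(X)={3,6,7}: Y {4,5,6,7,8}->{4,5,6}; X {3,6,7}->{6,7}
Constraint 3 (U < X) on D(U)={6,7,9,10} D(X)={6,7}: U {6,7,9,10}->{6}; X {6,7}->{7}
Constraint 4 (Y != X) on D(Y)={4,5,6} D(X)={7}: no change
So after all 4 constraints: D(X) = {7}

Answer: {7}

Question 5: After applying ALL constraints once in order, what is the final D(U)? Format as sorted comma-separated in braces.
Answer: {6}

Derivation:
Constraint 1 (X < Y) on D(X)={3,6,7,8} D(Y)={4,5,6,7,8}: X {3,6,7,8}->{3,6,7}
Constraint 2 (Y < X) on D(Y)={4,5,6,7,8} D(X)={3,6,7}: Y {4,5,6,7,8}->{4,5,6}; X {3,6,7}->{6,7}
Constraint 3 (U < X) on D(U)={6,7,9,10} D(X)={6,7}: U {6,7,9,10}->{6}; X {6,7}->{7}
Constraint 4 (Y != X) on D(Y)={4,5,6} D(X)={7}: no change
So after all 4 constraints: D(U) = {6}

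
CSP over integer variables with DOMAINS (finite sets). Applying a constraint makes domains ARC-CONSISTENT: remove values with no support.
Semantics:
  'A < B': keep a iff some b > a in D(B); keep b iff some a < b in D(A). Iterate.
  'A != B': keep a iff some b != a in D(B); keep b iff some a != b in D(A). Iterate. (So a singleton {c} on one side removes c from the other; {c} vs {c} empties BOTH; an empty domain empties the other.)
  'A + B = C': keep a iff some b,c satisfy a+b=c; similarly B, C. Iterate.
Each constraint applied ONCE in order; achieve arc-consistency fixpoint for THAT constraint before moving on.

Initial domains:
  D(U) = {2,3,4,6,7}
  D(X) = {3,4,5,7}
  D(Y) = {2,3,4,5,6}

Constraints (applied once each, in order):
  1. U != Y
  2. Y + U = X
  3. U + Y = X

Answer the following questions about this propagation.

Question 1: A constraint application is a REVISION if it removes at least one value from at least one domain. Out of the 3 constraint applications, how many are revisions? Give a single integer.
Answer: 1

Derivation:
Constraint 1 (U != Y) on D(U)={2,3,4,6,7} D(Y)={2,3,4,5,6}: no change => not a revision
Constraint 2 (Y + U = X) on D(Y)={2,3,4,5,6} D(U)={2,3,4,6,7} D(X)={3,4,5,7}: Y {2,3,4,5,6}->{2,3,4,5}; U {2,3,4,6,7}->{2,3,4}; X {3,4,5,7}->{4,5,7} => REVISION
Constraint 3 (U + Y = X) on D(U)={2,3,4} D(Y)={2,3,4,5} D(X)={4,5,7}: no change => not a revision
Total revisions = 1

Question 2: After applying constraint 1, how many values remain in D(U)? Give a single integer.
Answer: 5

Derivation:
Constraint 1 (U != Y) on D(U)={2,3,4,6,7} D(Y)={2,3,4,5,6}: no change
So after constraint 1: D(U)={2,3,4,6,7}, size = 5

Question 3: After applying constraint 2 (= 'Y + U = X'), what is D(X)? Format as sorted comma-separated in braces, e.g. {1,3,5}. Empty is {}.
Constraint 1 (U != Y) on D(U)={2,3,4,6,7} D(Y)={2,3,4,5,6}: no change
Constraint 2 (Y + U = X) on D(Y)={2,3,4,5,6} D(U)={2,3,4,6,7} D(X)={3,4,5,7}: Y {2,3,4,5,6}->{2,3,4,5}; U {2,3,4,6,7}->{2,3,4}; X {3,4,5,7}->{4,5,7}
So after constraint 2: D(X) = {4,5,7}

Answer: {4,5,7}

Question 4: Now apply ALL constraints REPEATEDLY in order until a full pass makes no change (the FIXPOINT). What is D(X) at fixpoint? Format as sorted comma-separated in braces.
Answer: {4,5,7}

Derivation:
pass 0 (initial): D(X)={3,4,5,7}
pass 1: U {2,3,4,6,7}->{2,3,4}; X {3,4,5,7}->{4,5,7}; Y {2,3,4,5,6}->{2,3,4,5}
pass 2: no change
Fixpoint after 2 passes: D(X) = {4,5,7}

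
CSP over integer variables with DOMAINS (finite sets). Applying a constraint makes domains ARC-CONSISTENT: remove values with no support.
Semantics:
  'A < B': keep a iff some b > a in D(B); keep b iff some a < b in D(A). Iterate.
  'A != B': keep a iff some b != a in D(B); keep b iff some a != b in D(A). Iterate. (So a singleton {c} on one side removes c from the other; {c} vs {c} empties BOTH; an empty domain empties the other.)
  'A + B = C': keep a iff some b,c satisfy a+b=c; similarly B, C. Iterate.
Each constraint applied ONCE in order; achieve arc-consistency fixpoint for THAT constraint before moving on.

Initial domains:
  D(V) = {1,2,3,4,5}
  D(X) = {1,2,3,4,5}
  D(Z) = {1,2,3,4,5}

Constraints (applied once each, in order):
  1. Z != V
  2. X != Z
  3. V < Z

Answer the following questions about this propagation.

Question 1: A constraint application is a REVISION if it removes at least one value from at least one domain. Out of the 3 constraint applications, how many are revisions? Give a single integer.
Constraint 1 (Z != V) on D(Z)={1,2,3,4,5} D(V)={1,2,3,4,5}: no change => not a revision
Constraint 2 (X != Z) on D(X)={1,2,3,4,5} D(Z)={1,2,3,4,5}: no change => not a revision
Constraint 3 (V < Z) on D(V)={1,2,3,4,5} D(Z)={1,2,3,4,5}: V {1,2,3,4,5}->{1,2,3,4}; Z {1,2,3,4,5}->{2,3,4,5} => REVISION
Total revisions = 1

Answer: 1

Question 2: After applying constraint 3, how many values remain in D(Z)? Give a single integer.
Answer: 4

Derivation:
Constraint 1 (Z != V) on D(Z)={1,2,3,4,5} D(V)={1,2,3,4,5}: no change
Constraint 2 (X != Z) on D(X)={1,2,3,4,5} D(Z)={1,2,3,4,5}: no change
Constraint 3 (V < Z) on D(V)={1,2,3,4,5} D(Z)={1,2,3,4,5}: V {1,2,3,4,5}->{1,2,3,4}; Z {1,2,3,4,5}->{2,3,4,5}
So after constraint 3: D(Z)={2,3,4,5}, size = 4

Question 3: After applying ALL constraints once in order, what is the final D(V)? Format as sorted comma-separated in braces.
Answer: {1,2,3,4}

Derivation:
Constraint 1 (Z != V) on D(Z)={1,2,3,4,5} D(V)={1,2,3,4,5}: no change
Constraint 2 (X != Z) on D(X)={1,2,3,4,5} D(Z)={1,2,3,4,5}: no change
Constraint 3 (V < Z) on D(V)={1,2,3,4,5} D(Z)={1,2,3,4,5}: V {1,2,3,4,5}->{1,2,3,4}; Z {1,2,3,4,5}->{2,3,4,5}
So after all 3 constraints: D(V) = {1,2,3,4}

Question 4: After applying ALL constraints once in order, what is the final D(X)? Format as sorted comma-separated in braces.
Constraint 1 (Z != V) on D(Z)={1,2,3,4,5} D(V)={1,2,3,4,5}: no change
Constraint 2 (X != Z) on D(X)={1,2,3,4,5} D(Z)={1,2,3,4,5}: no change
Constraint 3 (V < Z) on D(V)={1,2,3,4,5} D(Z)={1,2,3,4,5}: V {1,2,3,4,5}->{1,2,3,4}; Z {1,2,3,4,5}->{2,3,4,5}
So after all 3 constraints: D(X) = {1,2,3,4,5}

Answer: {1,2,3,4,5}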